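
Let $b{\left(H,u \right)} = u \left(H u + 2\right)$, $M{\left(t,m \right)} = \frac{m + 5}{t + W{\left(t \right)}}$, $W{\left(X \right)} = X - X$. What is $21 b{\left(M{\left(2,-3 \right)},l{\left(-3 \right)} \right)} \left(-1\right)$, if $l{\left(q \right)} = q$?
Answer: $-63$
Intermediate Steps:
$W{\left(X \right)} = 0$
$M{\left(t,m \right)} = \frac{5 + m}{t}$ ($M{\left(t,m \right)} = \frac{m + 5}{t + 0} = \frac{5 + m}{t}$)
$b{\left(H,u \right)} = u \left(2 + H u\right)$
$21 b{\left(M{\left(2,-3 \right)},l{\left(-3 \right)} \right)} \left(-1\right) = 21 \left(- 3 \left(2 + \frac{5 - 3}{2} \left(-3\right)\right)\right) \left(-1\right) = 21 \left(- 3 \left(2 + \frac{1}{2} \cdot 2 \left(-3\right)\right)\right) \left(-1\right) = 21 \left(- 3 \left(2 + 1 \left(-3\right)\right)\right) \left(-1\right) = 21 \left(- 3 \left(2 - 3\right)\right) \left(-1\right) = 21 \left(\left(-3\right) \left(-1\right)\right) \left(-1\right) = 21 \cdot 3 \left(-1\right) = 63 \left(-1\right) = -63$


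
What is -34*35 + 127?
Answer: -1063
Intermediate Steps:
-34*35 + 127 = -1190 + 127 = -1063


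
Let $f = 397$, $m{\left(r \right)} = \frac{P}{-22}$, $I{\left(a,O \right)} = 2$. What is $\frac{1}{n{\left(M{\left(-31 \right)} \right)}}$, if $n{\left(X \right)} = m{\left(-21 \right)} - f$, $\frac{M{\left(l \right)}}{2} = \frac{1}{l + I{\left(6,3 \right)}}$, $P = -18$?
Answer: $- \frac{11}{4358} \approx -0.0025241$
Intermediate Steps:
$m{\left(r \right)} = \frac{9}{11}$ ($m{\left(r \right)} = - \frac{18}{-22} = \left(-18\right) \left(- \frac{1}{22}\right) = \frac{9}{11}$)
$M{\left(l \right)} = \frac{2}{2 + l}$ ($M{\left(l \right)} = \frac{2}{l + 2} = \frac{2}{2 + l}$)
$n{\left(X \right)} = - \frac{4358}{11}$ ($n{\left(X \right)} = \frac{9}{11} - 397 = - \frac{4358}{11}$)
$\frac{1}{n{\left(M{\left(-31 \right)} \right)}} = \frac{1}{- \frac{4358}{11}} = - \frac{11}{4358}$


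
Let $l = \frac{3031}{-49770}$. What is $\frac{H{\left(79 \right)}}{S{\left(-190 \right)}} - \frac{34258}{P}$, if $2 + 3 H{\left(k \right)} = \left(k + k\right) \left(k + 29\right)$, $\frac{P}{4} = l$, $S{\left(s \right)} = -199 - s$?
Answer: $\frac{1636739219}{11691} \approx 1.4 \cdot 10^{5}$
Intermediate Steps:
$l = - \frac{433}{7110}$ ($l = 3031 \left(- \frac{1}{49770}\right) = - \frac{433}{7110} \approx -0.0609$)
$P = - \frac{866}{3555}$ ($P = 4 \left(- \frac{433}{7110}\right) = - \frac{866}{3555} \approx -0.2436$)
$H{\left(k \right)} = - \frac{2}{3} + \frac{2 k \left(29 + k\right)}{3}$ ($H{\left(k \right)} = - \frac{2}{3} + \frac{\left(k + k\right) \left(k + 29\right)}{3} = - \frac{2}{3} + \frac{2 k \left(29 + k\right)}{3}$)
$\frac{H{\left(79 \right)}}{S{\left(-190 \right)}} - \frac{34258}{P} = \frac{- \frac{2}{3} + \frac{2 \cdot 79^{2}}{3} + \frac{58}{3} \cdot 79}{-199 - -190} - \frac{34258}{- \frac{866}{3555}} = \frac{- \frac{2}{3} + \frac{2}{3} \cdot 6241 + \frac{4582}{3}}{-199 + 190} - - \frac{60893595}{433} = \frac{- \frac{2}{3} + \frac{12482}{3} + \frac{4582}{3}}{-9} + \frac{60893595}{433} = \frac{17062}{3} \left(- \frac{1}{9}\right) + \frac{60893595}{433} = - \frac{17062}{27} + \frac{60893595}{433} = \frac{1636739219}{11691}$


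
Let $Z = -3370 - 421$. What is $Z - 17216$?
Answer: $-21007$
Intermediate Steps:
$Z = -3791$
$Z - 17216 = -3791 - 17216 = -21007$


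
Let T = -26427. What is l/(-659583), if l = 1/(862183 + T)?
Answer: -1/551250449748 ≈ -1.8141e-12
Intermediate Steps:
l = 1/835756 (l = 1/(862183 - 26427) = 1/835756 ≈ 1.1965e-6)
l/(-659583) = (1/835756)/(-659583) = (1/835756)*(-1/659583) = -1/551250449748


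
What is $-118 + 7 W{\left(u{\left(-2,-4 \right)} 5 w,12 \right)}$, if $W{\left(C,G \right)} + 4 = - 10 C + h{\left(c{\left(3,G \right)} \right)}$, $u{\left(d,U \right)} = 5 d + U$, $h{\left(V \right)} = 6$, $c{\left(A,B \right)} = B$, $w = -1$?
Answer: $-5004$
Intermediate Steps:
$u{\left(d,U \right)} = U + 5 d$
$W{\left(C,G \right)} = 2 - 10 C$ ($W{\left(C,G \right)} = -4 - \left(-6 + 10 C\right) = 2 - 10 C$)
$-118 + 7 W{\left(u{\left(-2,-4 \right)} 5 w,12 \right)} = -118 + 7 \left(2 - 10 \left(-4 + 5 \left(-2\right)\right) 5 \left(-1\right)\right) = -118 + 7 \left(2 - 10 \left(-4 - 10\right) 5 \left(-1\right)\right) = -118 + 7 \left(2 - 10 \left(-14\right) 5 \left(-1\right)\right) = -118 + 7 \left(2 - 10 \left(\left(-70\right) \left(-1\right)\right)\right) = -118 + 7 \left(2 - 700\right) = -118 + 7 \left(-698\right) = -118 - 4886 = -5004$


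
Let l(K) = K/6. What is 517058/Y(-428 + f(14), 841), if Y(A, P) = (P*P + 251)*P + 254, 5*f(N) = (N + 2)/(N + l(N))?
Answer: 258529/297517333 ≈ 0.00086895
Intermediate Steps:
l(K) = K/6 (l(K) = K*(⅙) = K/6)
f(N) = 6*(2 + N)/(35*N) (f(N) = ((N + 2)/(N + N/6))/5 = ((2 + N)/((7*N/6)))/5 = ((2 + N)*(6/(7*N)))/5 = (6*(2 + N)/(7*N))/5 = 6*(2 + N)/(35*N))
Y(A, P) = 254 + P*(251 + P²) (Y(A, P) = (P² + 251)*P + 254 = (251 + P²)*P + 254 = P*(251 + P²) + 254 = 254 + P*(251 + P²))
517058/Y(-428 + f(14), 841) = 517058/(254 + 841³ + 251*841) = 517058/(254 + 594823321 + 211091) = 517058/595034666 = 517058*(1/595034666) = 258529/297517333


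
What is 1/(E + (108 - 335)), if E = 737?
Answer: 1/510 ≈ 0.0019608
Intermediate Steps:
1/(E + (108 - 335)) = 1/(737 + (108 - 335)) = 1/(737 - 227) = 1/510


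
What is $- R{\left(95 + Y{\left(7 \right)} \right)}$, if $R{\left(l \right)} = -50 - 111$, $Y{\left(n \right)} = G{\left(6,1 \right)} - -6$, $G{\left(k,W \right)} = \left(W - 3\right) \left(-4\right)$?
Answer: $161$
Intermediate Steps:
$G{\left(k,W \right)} = 12 - 4 W$ ($G{\left(k,W \right)} = \left(-3 + W\right) \left(-4\right) = 12 - 4 W$)
$Y{\left(n \right)} = 14$ ($Y{\left(n \right)} = \left(12 - 4\right) - -6 = \left(12 - 4\right) + 6 = 8 + 6 = 14$)
$R{\left(l \right)} = -161$ ($R{\left(l \right)} = -50 - 111 = -161$)
$- R{\left(95 + Y{\left(7 \right)} \right)} = \left(-1\right) \left(-161\right) = 161$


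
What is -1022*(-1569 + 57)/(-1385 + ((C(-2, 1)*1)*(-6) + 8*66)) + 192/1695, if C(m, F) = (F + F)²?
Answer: -873017776/497765 ≈ -1753.9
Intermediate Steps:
C(m, F) = 4*F² (C(m, F) = (2*F)² = 4*F²)
-1022*(-1569 + 57)/(-1385 + ((C(-2, 1)*1)*(-6) + 8*66)) + 192/1695 = -1022*(-1569 + 57)/(-1385 + (((4*1²)*1)*(-6) + 8*66)) + 192/1695 = -1022*(-1512/(-1385 + (((4*1)*1)*(-6) + 528))) + 192*(1/1695) = -1022*(-1512/(-1385 + ((4*1)*(-6) + 528))) + 64/565 = -1022*(-1512/(-1385 + (4*(-6) + 528))) + 64/565 = -1022*(-1512/(-1385 + (-24 + 528))) + 64/565 = -1022*(-1512/(-1385 + 504)) + 64/565 = -1022/((-881*(-1/1512))) + 64/565 = -1022/881/1512 + 64/565 = -1022*1512/881 + 64/565 = -1545264/881 + 64/565 = -873017776/497765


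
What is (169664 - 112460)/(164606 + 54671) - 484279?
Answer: -106191189079/219277 ≈ -4.8428e+5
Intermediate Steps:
(169664 - 112460)/(164606 + 54671) - 484279 = 57204/219277 - 484279 = -106191189079/219277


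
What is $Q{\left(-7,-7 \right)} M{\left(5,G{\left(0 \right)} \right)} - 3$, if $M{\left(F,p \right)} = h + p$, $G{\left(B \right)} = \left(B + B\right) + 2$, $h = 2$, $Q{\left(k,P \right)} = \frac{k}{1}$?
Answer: $-31$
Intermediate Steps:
$Q{\left(k,P \right)} = k$ ($Q{\left(k,P \right)} = k 1 = k$)
$G{\left(B \right)} = 2 + 2 B$ ($G{\left(B \right)} = 2 B + 2 = 2 + 2 B$)
$M{\left(F,p \right)} = 2 + p$
$Q{\left(-7,-7 \right)} M{\left(5,G{\left(0 \right)} \right)} - 3 = - 7 \left(2 + \left(2 + 2 \cdot 0\right)\right) - 3 = - 7 \left(2 + \left(2 + 0\right)\right) - 3 = - 7 \left(2 + 2\right) - 3 = \left(-7\right) 4 - 3 = -28 - 3 = -31$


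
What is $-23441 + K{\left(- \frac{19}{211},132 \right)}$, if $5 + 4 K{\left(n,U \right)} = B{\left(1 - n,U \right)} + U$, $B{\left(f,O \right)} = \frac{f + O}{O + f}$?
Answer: $-23409$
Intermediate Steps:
$B{\left(f,O \right)} = 1$ ($B{\left(f,O \right)} = \frac{O + f}{O + f} = 1$)
$K{\left(n,U \right)} = -1 + \frac{U}{4}$ ($K{\left(n,U \right)} = - \frac{5}{4} + \frac{1 + U}{4} = - \frac{5}{4} + \left(\frac{1}{4} + \frac{U}{4}\right) = -1 + \frac{U}{4}$)
$-23441 + K{\left(- \frac{19}{211},132 \right)} = -23441 + \left(-1 + \frac{1}{4} \cdot 132\right) = -23441 + \left(-1 + 33\right) = -23441 + 32 = -23409$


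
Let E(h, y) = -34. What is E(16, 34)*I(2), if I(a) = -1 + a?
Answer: -34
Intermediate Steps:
E(16, 34)*I(2) = -34*(-1 + 2) = -34*1 = -34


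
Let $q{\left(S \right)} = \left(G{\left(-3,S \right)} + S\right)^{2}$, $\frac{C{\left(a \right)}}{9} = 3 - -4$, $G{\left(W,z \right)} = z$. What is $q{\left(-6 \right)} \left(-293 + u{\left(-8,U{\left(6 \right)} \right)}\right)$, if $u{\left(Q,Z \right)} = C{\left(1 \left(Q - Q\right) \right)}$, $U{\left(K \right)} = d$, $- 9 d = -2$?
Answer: $-33120$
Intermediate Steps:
$d = \frac{2}{9}$ ($d = \left(- \frac{1}{9}\right) \left(-2\right) = \frac{2}{9} \approx 0.22222$)
$U{\left(K \right)} = \frac{2}{9}$
$C{\left(a \right)} = 63$ ($C{\left(a \right)} = 9 \left(3 - -4\right) = 9 \left(3 + 4\right) = 9 \cdot 7 = 63$)
$u{\left(Q,Z \right)} = 63$
$q{\left(S \right)} = 4 S^{2}$ ($q{\left(S \right)} = \left(S + S\right)^{2} = \left(2 S\right)^{2} = 4 S^{2}$)
$q{\left(-6 \right)} \left(-293 + u{\left(-8,U{\left(6 \right)} \right)}\right) = 4 \left(-6\right)^{2} \left(-293 + 63\right) = 4 \cdot 36 \left(-230\right) = 144 \left(-230\right) = -33120$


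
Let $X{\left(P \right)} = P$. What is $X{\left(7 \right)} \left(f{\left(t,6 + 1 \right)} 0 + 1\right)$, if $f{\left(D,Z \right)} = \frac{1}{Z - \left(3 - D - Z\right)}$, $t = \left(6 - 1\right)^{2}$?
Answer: $7$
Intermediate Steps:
$t = 25$ ($t = 5^{2} = 25$)
$f{\left(D,Z \right)} = \frac{1}{-3 + D + 2 Z}$ ($f{\left(D,Z \right)} = \frac{1}{Z + \left(-3 + D + Z\right)} = \frac{1}{-3 + D + 2 Z}$)
$X{\left(7 \right)} \left(f{\left(t,6 + 1 \right)} 0 + 1\right) = 7 \left(\frac{1}{-3 + 25 + 2 \left(6 + 1\right)} 0 + 1\right) = 7 \left(\frac{1}{-3 + 25 + 2 \cdot 7} \cdot 0 + 1\right) = 7 \left(\frac{1}{-3 + 25 + 14} \cdot 0 + 1\right) = 7 \left(\frac{1}{36} \cdot 0 + 1\right) = 7 \left(0 + 1\right) = 7 \cdot 1 = 7$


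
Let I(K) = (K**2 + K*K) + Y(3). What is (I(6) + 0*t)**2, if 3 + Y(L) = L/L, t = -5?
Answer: 4900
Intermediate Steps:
Y(L) = -2 (Y(L) = -3 + L/L = -3 + 1 = -2)
I(K) = -2 + 2*K**2 (I(K) = (K**2 + K*K) - 2 = (K**2 + K**2) - 2 = 2*K**2 - 2 = -2 + 2*K**2)
(I(6) + 0*t)**2 = ((-2 + 2*6**2) + 0*(-5))**2 = ((-2 + 2*36) + 0)**2 = ((-2 + 72) + 0)**2 = (70 + 0)**2 = 70**2 = 4900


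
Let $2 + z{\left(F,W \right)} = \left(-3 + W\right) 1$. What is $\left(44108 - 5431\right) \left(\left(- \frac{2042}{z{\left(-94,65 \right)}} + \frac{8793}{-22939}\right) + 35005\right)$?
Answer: $\frac{930789324150857}{688170} \approx 1.3526 \cdot 10^{9}$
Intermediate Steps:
$z{\left(F,W \right)} = -5 + W$ ($z{\left(F,W \right)} = -2 + \left(-3 + W\right) 1 = -2 + \left(-3 + W\right) = -5 + W$)
$\left(44108 - 5431\right) \left(\left(- \frac{2042}{z{\left(-94,65 \right)}} + \frac{8793}{-22939}\right) + 35005\right) = \left(44108 - 5431\right) \left(\left(- \frac{2042}{-5 + 65} + \frac{8793}{-22939}\right) + 35005\right) = 38677 \left(\left(- \frac{2042}{60} + 8793 \left(- \frac{1}{22939}\right)\right) + 35005\right) = 38677 \left(\left(\left(-2042\right) \frac{1}{60} - \frac{8793}{22939}\right) + 35005\right) = 38677 \left(\left(- \frac{1021}{30} - \frac{8793}{22939}\right) + 35005\right) = 38677 \left(- \frac{23684509}{688170} + 35005\right) = 38677 \cdot \frac{24065706341}{688170} = \frac{930789324150857}{688170}$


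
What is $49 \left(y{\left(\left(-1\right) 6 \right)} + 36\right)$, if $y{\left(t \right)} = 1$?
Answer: $1813$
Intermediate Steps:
$49 \left(y{\left(\left(-1\right) 6 \right)} + 36\right) = 49 \left(1 + 36\right) = 49 \cdot 37 = 1813$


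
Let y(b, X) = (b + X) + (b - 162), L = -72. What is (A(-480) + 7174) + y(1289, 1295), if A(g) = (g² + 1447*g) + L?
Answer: -453347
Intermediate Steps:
y(b, X) = -162 + X + 2*b (y(b, X) = (X + b) + (-162 + b) = -162 + X + 2*b)
A(g) = -72 + g² + 1447*g (A(g) = (g² + 1447*g) - 72 = -72 + g² + 1447*g)
(A(-480) + 7174) + y(1289, 1295) = ((-72 + (-480)² + 1447*(-480)) + 7174) + (-162 + 1295 + 2*1289) = ((-72 + 230400 - 694560) + 7174) + (-162 + 1295 + 2578) = (-464232 + 7174) + 3711 = -457058 + 3711 = -453347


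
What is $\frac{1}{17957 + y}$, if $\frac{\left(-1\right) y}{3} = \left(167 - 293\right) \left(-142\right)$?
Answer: $- \frac{1}{35719} \approx -2.7996 \cdot 10^{-5}$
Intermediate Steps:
$y = -53676$ ($y = - 3 \left(167 - 293\right) \left(-142\right) = - 3 \left(\left(-126\right) \left(-142\right)\right) = \left(-3\right) 17892 = -53676$)
$\frac{1}{17957 + y} = \frac{1}{17957 - 53676} = \frac{1}{-35719} = - \frac{1}{35719}$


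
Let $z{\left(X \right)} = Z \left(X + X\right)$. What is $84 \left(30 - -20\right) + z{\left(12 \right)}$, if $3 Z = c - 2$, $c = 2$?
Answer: $4200$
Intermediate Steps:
$Z = 0$ ($Z = \frac{2 - 2}{3} = \frac{1}{3} \cdot 0 = 0$)
$z{\left(X \right)} = 0$ ($z{\left(X \right)} = 0 \left(X + X\right) = 0 \cdot 2 X = 0$)
$84 \left(30 - -20\right) + z{\left(12 \right)} = 84 \left(30 - -20\right) + 0 = 84 \left(30 + 20\right) + 0 = 84 \cdot 50 + 0 = 4200 + 0 = 4200$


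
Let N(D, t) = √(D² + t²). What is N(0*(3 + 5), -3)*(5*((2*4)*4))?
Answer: 480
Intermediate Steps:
N(0*(3 + 5), -3)*(5*((2*4)*4)) = √((0*(3 + 5))² + (-3)²)*(5*((2*4)*4)) = √((0*8)² + 9)*(5*(8*4)) = √(0² + 9)*(5*32) = √(0 + 9)*160 = √9*160 = 3*160 = 480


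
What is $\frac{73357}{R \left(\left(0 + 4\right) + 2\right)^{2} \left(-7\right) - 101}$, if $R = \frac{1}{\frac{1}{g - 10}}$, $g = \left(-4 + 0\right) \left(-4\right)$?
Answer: $- \frac{73357}{1613} \approx -45.479$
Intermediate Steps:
$g = 16$ ($g = \left(-4\right) \left(-4\right) = 16$)
$R = 6$ ($R = \frac{1}{\frac{1}{16 - 10}} = \frac{1}{\frac{1}{6}} = 6$)
$\frac{73357}{R \left(\left(0 + 4\right) + 2\right)^{2} \left(-7\right) - 101} = \frac{73357}{6 \left(\left(0 + 4\right) + 2\right)^{2} \left(-7\right) - 101} = \frac{73357}{6 \left(4 + 2\right)^{2} \left(-7\right) - 101} = \frac{73357}{6 \cdot 6^{2} \left(-7\right) - 101} = \frac{73357}{6 \cdot 36 \left(-7\right) - 101} = \frac{73357}{216 \left(-7\right) - 101} = \frac{73357}{-1512 - 101} = \frac{73357}{-1613} = 73357 \left(- \frac{1}{1613}\right) = - \frac{73357}{1613}$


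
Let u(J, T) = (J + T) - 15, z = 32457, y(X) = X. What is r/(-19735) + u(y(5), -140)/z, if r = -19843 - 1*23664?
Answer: 469715483/213512965 ≈ 2.1999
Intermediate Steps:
r = -43507 (r = -19843 - 23664 = -43507)
u(J, T) = -15 + J + T
r/(-19735) + u(y(5), -140)/z = -43507/(-19735) + (-15 + 5 - 140)/32457 = -43507*(-1/19735) - 150*1/32457 = 43507/19735 - 50/10819 = 469715483/213512965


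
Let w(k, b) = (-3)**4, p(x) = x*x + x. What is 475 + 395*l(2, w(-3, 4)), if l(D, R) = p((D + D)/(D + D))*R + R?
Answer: 96460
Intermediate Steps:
p(x) = x + x**2 (p(x) = x**2 + x = x + x**2)
w(k, b) = 81
l(D, R) = 3*R (l(D, R) = (((D + D)/(D + D))*(1 + (D + D)/(D + D)))*R + R = (((2*D)/((2*D)))*(1 + (2*D)/((2*D))))*R + R = (((2*D)*(1/(2*D)))*(1 + (2*D)*(1/(2*D))))*R + R = (1*(1 + 1))*R + R = (1*2)*R + R = 2*R + R = 3*R)
475 + 395*l(2, w(-3, 4)) = 475 + 395*(3*81) = 475 + 395*243 = 475 + 95985 = 96460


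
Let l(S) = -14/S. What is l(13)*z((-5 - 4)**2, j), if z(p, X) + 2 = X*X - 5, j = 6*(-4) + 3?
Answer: -6076/13 ≈ -467.38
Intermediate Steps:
j = -21 (j = -24 + 3 = -21)
z(p, X) = -7 + X**2 (z(p, X) = -2 + (X*X - 5) = -2 + (X**2 - 5) = -2 + (-5 + X**2) = -7 + X**2)
l(13)*z((-5 - 4)**2, j) = (-14/13)*(-7 + (-21)**2) = (-14*1/13)*(-7 + 441) = -14/13*434 = -6076/13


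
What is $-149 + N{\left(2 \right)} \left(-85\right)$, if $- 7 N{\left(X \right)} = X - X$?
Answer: $-149$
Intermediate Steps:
$N{\left(X \right)} = 0$ ($N{\left(X \right)} = - \frac{X - X}{7} = \left(- \frac{1}{7}\right) 0 = 0$)
$-149 + N{\left(2 \right)} \left(-85\right) = -149 + 0 \left(-85\right) = -149 + 0 = -149$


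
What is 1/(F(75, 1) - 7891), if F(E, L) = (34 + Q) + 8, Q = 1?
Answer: -1/7848 ≈ -0.00012742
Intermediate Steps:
F(E, L) = 43 (F(E, L) = (34 + 1) + 8 = 35 + 8 = 43)
1/(F(75, 1) - 7891) = 1/(43 - 7891) = 1/(-7848) = -1/7848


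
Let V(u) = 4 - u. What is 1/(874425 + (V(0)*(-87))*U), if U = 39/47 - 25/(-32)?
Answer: 376/328572999 ≈ 1.1443e-6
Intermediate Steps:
U = 2423/1504 (U = 39*(1/47) - 25*(-1/32) = 39/47 + 25/32 = 2423/1504 ≈ 1.6110)
1/(874425 + (V(0)*(-87))*U) = 1/(874425 + ((4 - 1*0)*(-87))*(2423/1504)) = 1/(874425 + ((4 + 0)*(-87))*(2423/1504)) = 1/(874425 + (4*(-87))*(2423/1504)) = 1/(874425 - 348*2423/1504) = 1/(874425 - 210801/376) = 1/(328572999/376) = 376/328572999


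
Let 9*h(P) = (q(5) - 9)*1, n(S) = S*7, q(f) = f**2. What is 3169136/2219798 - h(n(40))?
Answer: -3497272/9989091 ≈ -0.35011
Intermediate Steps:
n(S) = 7*S
h(P) = 16/9 (h(P) = ((5**2 - 9)*1)/9 = ((25 - 9)*1)/9 = (16*1)/9 = (1/9)*16 = 16/9)
3169136/2219798 - h(n(40)) = 3169136/2219798 - 1*16/9 = 3169136*(1/2219798) - 16/9 = 1584568/1109899 - 16/9 = -3497272/9989091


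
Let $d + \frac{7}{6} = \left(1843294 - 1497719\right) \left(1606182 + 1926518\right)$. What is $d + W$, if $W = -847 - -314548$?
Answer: $\frac{7324878697199}{6} \approx 1.2208 \cdot 10^{12}$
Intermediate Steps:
$W = 313701$ ($W = -847 + 314548 = 313701$)
$d = \frac{7324876814993}{6}$ ($d = - \frac{7}{6} + \left(1843294 - 1497719\right) \left(1606182 + 1926518\right) = - \frac{7}{6} + 345575 \cdot 3532700 = - \frac{7}{6} + 1220812802500 = \frac{7324876814993}{6} \approx 1.2208 \cdot 10^{12}$)
$d + W = \frac{7324876814993}{6} + 313701 = \frac{7324878697199}{6}$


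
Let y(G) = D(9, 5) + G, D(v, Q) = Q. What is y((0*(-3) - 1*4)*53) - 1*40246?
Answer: -40453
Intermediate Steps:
y(G) = 5 + G
y((0*(-3) - 1*4)*53) - 1*40246 = (5 + (0*(-3) - 1*4)*53) - 1*40246 = (5 + (0 - 4)*53) - 40246 = (5 - 4*53) - 40246 = (5 - 212) - 40246 = -207 - 40246 = -40453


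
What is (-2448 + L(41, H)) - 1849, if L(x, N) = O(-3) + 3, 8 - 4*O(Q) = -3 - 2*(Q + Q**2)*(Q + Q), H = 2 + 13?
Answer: -17237/4 ≈ -4309.3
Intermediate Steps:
H = 15
O(Q) = 11/4 + Q*(Q + Q**2) (O(Q) = 2 - (-3 - 2*(Q + Q**2)*(Q + Q))/4 = 2 - (-3 - 2*(Q + Q**2)*(2*Q))/4 = 2 - (-3 - 2*2*Q*(Q + Q**2))/4 = 2 - (-3 - 4*Q*(Q + Q**2))/4 = 2 + (3/4 + Q*(Q + Q**2)) = 11/4 + Q*(Q + Q**2))
L(x, N) = -49/4 (L(x, N) = (11/4 + (-3)**2 + (-3)**3) + 3 = (11/4 + 9 - 27) + 3 = -61/4 + 3 = -49/4)
(-2448 + L(41, H)) - 1849 = (-2448 - 49/4) - 1849 = -9841/4 - 1849 = -17237/4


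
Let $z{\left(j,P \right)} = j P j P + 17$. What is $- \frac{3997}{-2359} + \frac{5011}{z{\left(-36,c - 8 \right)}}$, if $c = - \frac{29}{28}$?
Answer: $\frac{3043702545}{1747534394} \approx 1.7417$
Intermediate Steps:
$c = - \frac{29}{28}$ ($c = \left(-29\right) \frac{1}{28} = - \frac{29}{28} \approx -1.0357$)
$z{\left(j,P \right)} = 17 + P^{2} j^{2}$ ($z{\left(j,P \right)} = P j j P + 17 = P j^{2} P + 17 = P^{2} j^{2} + 17 = 17 + P^{2} j^{2}$)
$- \frac{3997}{-2359} + \frac{5011}{z{\left(-36,c - 8 \right)}} = - \frac{3997}{-2359} + \frac{5011}{17 + \left(- \frac{29}{28} - 8\right)^{2} \left(-36\right)^{2}} = \left(-3997\right) \left(- \frac{1}{2359}\right) + \frac{5011}{17 + \left(- \frac{253}{28}\right)^{2} \cdot 1296} = \frac{571}{337} + \frac{5011}{17 + \frac{64009}{784} \cdot 1296} = \frac{571}{337} + \frac{5011}{17 + \frac{5184729}{49}} = \frac{571}{337} + \frac{5011}{\frac{5185562}{49}} = \frac{571}{337} + 5011 \cdot \frac{49}{5185562} = \frac{571}{337} + \frac{245539}{5185562} = \frac{3043702545}{1747534394}$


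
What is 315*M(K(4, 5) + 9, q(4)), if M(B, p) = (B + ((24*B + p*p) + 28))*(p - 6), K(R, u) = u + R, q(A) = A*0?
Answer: -903420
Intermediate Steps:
q(A) = 0
K(R, u) = R + u
M(B, p) = (-6 + p)*(28 + p² + 25*B) (M(B, p) = (B + ((24*B + p²) + 28))*(-6 + p) = (B + ((p² + 24*B) + 28))*(-6 + p) = (B + (28 + p² + 24*B))*(-6 + p) = (28 + p² + 25*B)*(-6 + p) = (-6 + p)*(28 + p² + 25*B))
315*M(K(4, 5) + 9, q(4)) = 315*(-168 + 0³ - 150*((4 + 5) + 9) - 6*0² + 28*0 + 25*((4 + 5) + 9)*0) = 315*(-168 + 0 - 150*(9 + 9) - 6*0 + 0 + 25*(9 + 9)*0) = 315*(-168 + 0 - 150*18 + 0 + 0 + 25*18*0) = 315*(-168 + 0 - 2700 + 0 + 0 + 0) = 315*(-2868) = -903420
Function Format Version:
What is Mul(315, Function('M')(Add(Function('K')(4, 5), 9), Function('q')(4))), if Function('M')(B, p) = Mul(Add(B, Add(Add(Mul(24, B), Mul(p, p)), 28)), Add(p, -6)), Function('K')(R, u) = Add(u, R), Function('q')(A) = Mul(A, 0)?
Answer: -903420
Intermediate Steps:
Function('q')(A) = 0
Function('K')(R, u) = Add(R, u)
Function('M')(B, p) = Mul(Add(-6, p), Add(28, Pow(p, 2), Mul(25, B))) (Function('M')(B, p) = Mul(Add(B, Add(Add(Mul(24, B), Pow(p, 2)), 28)), Add(-6, p)) = Mul(Add(B, Add(Add(Pow(p, 2), Mul(24, B)), 28)), Add(-6, p)) = Mul(Add(B, Add(28, Pow(p, 2), Mul(24, B))), Add(-6, p)) = Mul(Add(28, Pow(p, 2), Mul(25, B)), Add(-6, p)) = Mul(Add(-6, p), Add(28, Pow(p, 2), Mul(25, B))))
Mul(315, Function('M')(Add(Function('K')(4, 5), 9), Function('q')(4))) = Mul(315, Add(-168, Pow(0, 3), Mul(-150, Add(Add(4, 5), 9)), Mul(-6, Pow(0, 2)), Mul(28, 0), Mul(25, Add(Add(4, 5), 9), 0))) = Mul(315, Add(-168, 0, Mul(-150, Add(9, 9)), Mul(-6, 0), 0, Mul(25, Add(9, 9), 0))) = Mul(315, Add(-168, 0, Mul(-150, 18), 0, 0, Mul(25, 18, 0))) = Mul(315, Add(-168, 0, -2700, 0, 0, 0)) = Mul(315, -2868) = -903420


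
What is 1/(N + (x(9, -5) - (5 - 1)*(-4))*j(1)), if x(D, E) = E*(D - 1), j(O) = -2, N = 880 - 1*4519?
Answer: -1/3591 ≈ -0.00027847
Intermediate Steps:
N = -3639 (N = 880 - 4519 = -3639)
x(D, E) = E*(-1 + D)
1/(N + (x(9, -5) - (5 - 1)*(-4))*j(1)) = 1/(-3639 + (-5*(-1 + 9) - (5 - 1)*(-4))*(-2)) = 1/(-3639 + (-5*8 - 4*(-4))*(-2)) = 1/(-3639 + (-40 - 1*(-16))*(-2)) = 1/(-3639 + (-40 + 16)*(-2)) = 1/(-3639 - 24*(-2)) = 1/(-3639 + 48) = 1/(-3591) = -1/3591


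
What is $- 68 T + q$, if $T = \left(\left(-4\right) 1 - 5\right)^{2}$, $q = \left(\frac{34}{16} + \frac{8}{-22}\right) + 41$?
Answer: $- \frac{480941}{88} \approx -5465.2$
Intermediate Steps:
$q = \frac{3763}{88}$ ($q = \left(34 \cdot \frac{1}{16} + 8 \left(- \frac{1}{22}\right)\right) + 41 = \left(\frac{17}{8} - \frac{4}{11}\right) + 41 = \frac{155}{88} + 41 = \frac{3763}{88} \approx 42.761$)
$T = 81$ ($T = \left(-4 - 5\right)^{2} = \left(-9\right)^{2} = 81$)
$- 68 T + q = \left(-68\right) 81 + \frac{3763}{88} = -5508 + \frac{3763}{88} = - \frac{480941}{88}$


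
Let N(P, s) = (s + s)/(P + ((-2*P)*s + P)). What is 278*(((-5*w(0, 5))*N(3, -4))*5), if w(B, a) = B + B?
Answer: 0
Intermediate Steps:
w(B, a) = 2*B
N(P, s) = 2*s/(2*P - 2*P*s) (N(P, s) = (2*s)/(P + (-2*P*s + P)) = (2*s)/(P + (P - 2*P*s)) = (2*s)/(2*P - 2*P*s) = 2*s/(2*P - 2*P*s))
278*(((-5*w(0, 5))*N(3, -4))*5) = 278*(((-10*0)*(-1*(-4)/(3*(-1 - 4))))*5) = 278*(((-5*0)*(-1*(-4)*1/3/(-5)))*5) = 278*((0*(-1*(-4)*1/3*(-1/5)))*5) = 278*((0*(-4/15))*5) = 278*(0*5) = 278*0 = 0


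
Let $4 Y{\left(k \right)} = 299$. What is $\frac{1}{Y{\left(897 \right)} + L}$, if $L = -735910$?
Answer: $- \frac{4}{2943341} \approx -1.359 \cdot 10^{-6}$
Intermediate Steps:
$Y{\left(k \right)} = \frac{299}{4}$ ($Y{\left(k \right)} = \frac{1}{4} \cdot 299 = \frac{299}{4}$)
$\frac{1}{Y{\left(897 \right)} + L} = \frac{1}{\frac{299}{4} - 735910} = \frac{1}{- \frac{2943341}{4}} = - \frac{4}{2943341}$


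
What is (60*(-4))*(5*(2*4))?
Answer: -9600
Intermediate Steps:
(60*(-4))*(5*(2*4)) = -1200*8 = -240*40 = -9600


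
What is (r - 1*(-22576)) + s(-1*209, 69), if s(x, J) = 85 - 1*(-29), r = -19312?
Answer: 3378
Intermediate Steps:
s(x, J) = 114 (s(x, J) = 85 + 29 = 114)
(r - 1*(-22576)) + s(-1*209, 69) = (-19312 - 1*(-22576)) + 114 = (-19312 + 22576) + 114 = 3264 + 114 = 3378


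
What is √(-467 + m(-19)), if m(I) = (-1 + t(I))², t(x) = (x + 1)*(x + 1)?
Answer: √103862 ≈ 322.28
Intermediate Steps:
t(x) = (1 + x)² (t(x) = (1 + x)*(1 + x) = (1 + x)²)
m(I) = (-1 + (1 + I)²)²
√(-467 + m(-19)) = √(-467 + (-1 + (1 - 19)²)²) = √(-467 + (-1 + (-18)²)²) = √(-467 + (-1 + 324)²) = √(-467 + 323²) = √(-467 + 104329) = √103862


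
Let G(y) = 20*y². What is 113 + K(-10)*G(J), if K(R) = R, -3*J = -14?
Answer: -38183/9 ≈ -4242.6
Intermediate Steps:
J = 14/3 (J = -⅓*(-14) = 14/3 ≈ 4.6667)
113 + K(-10)*G(J) = 113 - 200*(14/3)² = 113 - 200*196/9 = 113 - 10*3920/9 = 113 - 39200/9 = -38183/9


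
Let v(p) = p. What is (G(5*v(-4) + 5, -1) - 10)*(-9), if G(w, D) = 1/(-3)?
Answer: 93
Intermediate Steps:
G(w, D) = -⅓
(G(5*v(-4) + 5, -1) - 10)*(-9) = (-⅓ - 10)*(-9) = -31/3*(-9) = 93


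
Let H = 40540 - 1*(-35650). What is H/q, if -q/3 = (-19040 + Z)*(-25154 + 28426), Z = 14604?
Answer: 38095/21771888 ≈ 0.0017497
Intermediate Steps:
H = 76190 (H = 40540 + 35650 = 76190)
q = 43543776 (q = -3*(-19040 + 14604)*(-25154 + 28426) = -(-13308)*3272 = -3*(-14514592) = 43543776)
H/q = 76190/43543776 = 76190*(1/43543776) = 38095/21771888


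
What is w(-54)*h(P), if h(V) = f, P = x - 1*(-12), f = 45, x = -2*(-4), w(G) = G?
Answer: -2430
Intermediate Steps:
x = 8
P = 20 (P = 8 - 1*(-12) = 8 + 12 = 20)
h(V) = 45
w(-54)*h(P) = -54*45 = -2430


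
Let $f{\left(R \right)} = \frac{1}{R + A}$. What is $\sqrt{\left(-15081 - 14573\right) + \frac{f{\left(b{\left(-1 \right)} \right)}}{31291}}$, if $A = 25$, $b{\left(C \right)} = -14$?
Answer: $\frac{i \sqrt{3513237734059053}}{344201} \approx 172.2 i$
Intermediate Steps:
$f{\left(R \right)} = \frac{1}{25 + R}$ ($f{\left(R \right)} = \frac{1}{R + 25} = \frac{1}{25 + R}$)
$\sqrt{\left(-15081 - 14573\right) + \frac{f{\left(b{\left(-1 \right)} \right)}}{31291}} = \sqrt{\left(-15081 - 14573\right) + \frac{1}{\left(25 - 14\right) 31291}} = \sqrt{\left(-15081 - 14573\right) + \frac{1}{11} \cdot \frac{1}{31291}} = \sqrt{-29654 + \frac{1}{11} \cdot \frac{1}{31291}} = \sqrt{-29654 + \frac{1}{344201}} = \sqrt{- \frac{10206936453}{344201}} = \frac{i \sqrt{3513237734059053}}{344201}$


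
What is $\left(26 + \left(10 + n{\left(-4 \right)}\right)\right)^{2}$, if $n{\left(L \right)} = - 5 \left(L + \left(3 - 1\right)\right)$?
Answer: $2116$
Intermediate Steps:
$n{\left(L \right)} = -10 - 5 L$ ($n{\left(L \right)} = - 5 \left(L + 2\right) = - 5 \left(2 + L\right) = -10 - 5 L$)
$\left(26 + \left(10 + n{\left(-4 \right)}\right)\right)^{2} = \left(26 + \left(10 - -10\right)\right)^{2} = \left(26 + \left(10 + \left(-10 + 20\right)\right)\right)^{2} = \left(26 + \left(10 + 10\right)\right)^{2} = \left(26 + 20\right)^{2} = 46^{2} = 2116$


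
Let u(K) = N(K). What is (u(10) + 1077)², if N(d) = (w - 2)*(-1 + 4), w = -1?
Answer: 1140624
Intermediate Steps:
N(d) = -9 (N(d) = (-1 - 2)*(-1 + 4) = -3*3 = -9)
u(K) = -9
(u(10) + 1077)² = (-9 + 1077)² = 1068² = 1140624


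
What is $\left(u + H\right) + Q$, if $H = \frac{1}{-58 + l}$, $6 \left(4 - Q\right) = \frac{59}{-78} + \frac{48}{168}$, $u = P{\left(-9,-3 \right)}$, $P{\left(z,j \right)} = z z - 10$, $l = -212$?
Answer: $\frac{3689173}{49140} \approx 75.075$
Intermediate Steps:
$P{\left(z,j \right)} = -10 + z^{2}$ ($P{\left(z,j \right)} = z^{2} - 10 = -10 + z^{2}$)
$u = 71$ ($u = -10 + \left(-9\right)^{2} = -10 + 81 = 71$)
$Q = \frac{13361}{3276}$ ($Q = 4 - \frac{\frac{59}{-78} + \frac{48}{168}}{6} = 4 - \frac{59 \left(- \frac{1}{78}\right) + 48 \cdot \frac{1}{168}}{6} = 4 - \frac{- \frac{59}{78} + \frac{2}{7}}{6} = 4 - - \frac{257}{3276} = 4 + \frac{257}{3276} = \frac{13361}{3276} \approx 4.0784$)
$H = - \frac{1}{270}$ ($H = \frac{1}{-58 - 212} = \frac{1}{-270} = - \frac{1}{270} \approx -0.0037037$)
$\left(u + H\right) + Q = \left(71 - \frac{1}{270}\right) + \frac{13361}{3276} = \frac{19169}{270} + \frac{13361}{3276} = \frac{3689173}{49140}$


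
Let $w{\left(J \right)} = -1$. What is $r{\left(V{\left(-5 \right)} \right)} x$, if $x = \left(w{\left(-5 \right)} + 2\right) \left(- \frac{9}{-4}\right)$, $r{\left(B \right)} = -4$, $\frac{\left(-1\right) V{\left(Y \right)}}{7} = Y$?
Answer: $-9$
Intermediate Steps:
$V{\left(Y \right)} = - 7 Y$
$x = \frac{9}{4}$ ($x = \left(-1 + 2\right) \left(- \frac{9}{-4}\right) = 1 \left(\left(-9\right) \left(- \frac{1}{4}\right)\right) = 1 \cdot \frac{9}{4} = \frac{9}{4} \approx 2.25$)
$r{\left(V{\left(-5 \right)} \right)} x = \left(-4\right) \frac{9}{4} = -9$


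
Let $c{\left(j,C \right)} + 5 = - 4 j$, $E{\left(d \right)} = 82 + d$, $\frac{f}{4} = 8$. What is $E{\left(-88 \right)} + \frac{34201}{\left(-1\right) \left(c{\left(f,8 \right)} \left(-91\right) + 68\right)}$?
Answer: $- \frac{107227}{12171} \approx -8.81$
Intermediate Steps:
$f = 32$ ($f = 4 \cdot 8 = 32$)
$c{\left(j,C \right)} = -5 - 4 j$
$E{\left(-88 \right)} + \frac{34201}{\left(-1\right) \left(c{\left(f,8 \right)} \left(-91\right) + 68\right)} = \left(82 - 88\right) + \frac{34201}{\left(-1\right) \left(\left(-5 - 128\right) \left(-91\right) + 68\right)} = -6 + \frac{34201}{\left(-1\right) \left(\left(-5 - 128\right) \left(-91\right) + 68\right)} = -6 + \frac{34201}{\left(-1\right) \left(\left(-133\right) \left(-91\right) + 68\right)} = -6 + \frac{34201}{\left(-1\right) \left(12103 + 68\right)} = -6 + \frac{34201}{\left(-1\right) 12171} = -6 + \frac{34201}{-12171} = -6 + 34201 \left(- \frac{1}{12171}\right) = -6 - \frac{34201}{12171} = - \frac{107227}{12171}$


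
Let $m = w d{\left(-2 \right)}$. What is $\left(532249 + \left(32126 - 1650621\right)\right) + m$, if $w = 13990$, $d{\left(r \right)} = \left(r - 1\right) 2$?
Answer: $-1170186$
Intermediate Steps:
$d{\left(r \right)} = -2 + 2 r$ ($d{\left(r \right)} = \left(-1 + r\right) 2 = -2 + 2 r$)
$m = -83940$ ($m = 13990 \left(-2 + 2 \left(-2\right)\right) = 13990 \left(-2 - 4\right) = 13990 \left(-6\right) = -83940$)
$\left(532249 + \left(32126 - 1650621\right)\right) + m = \left(532249 + \left(32126 - 1650621\right)\right) - 83940 = \left(532249 - 1618495\right) - 83940 = -1086246 - 83940 = -1170186$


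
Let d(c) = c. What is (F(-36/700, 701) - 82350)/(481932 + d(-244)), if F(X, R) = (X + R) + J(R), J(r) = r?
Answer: -14165909/84295400 ≈ -0.16805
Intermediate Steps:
F(X, R) = X + 2*R (F(X, R) = (X + R) + R = (R + X) + R = X + 2*R)
(F(-36/700, 701) - 82350)/(481932 + d(-244)) = ((-36/700 + 2*701) - 82350)/(481932 - 244) = ((-36*1/700 + 1402) - 82350)/481688 = ((-9/175 + 1402) - 82350)*(1/481688) = (245341/175 - 82350)*(1/481688) = -14165909/175*1/481688 = -14165909/84295400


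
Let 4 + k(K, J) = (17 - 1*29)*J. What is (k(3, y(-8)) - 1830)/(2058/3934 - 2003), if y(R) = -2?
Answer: 254305/281348 ≈ 0.90388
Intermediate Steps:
k(K, J) = -4 - 12*J (k(K, J) = -4 + (17 - 1*29)*J = -4 + (17 - 29)*J = -4 - 12*J)
(k(3, y(-8)) - 1830)/(2058/3934 - 2003) = ((-4 - 12*(-2)) - 1830)/(2058/3934 - 2003) = ((-4 + 24) - 1830)/(2058*(1/3934) - 2003) = (20 - 1830)/(147/281 - 2003) = -1810/(-562696/281) = -1810*(-281/562696) = 254305/281348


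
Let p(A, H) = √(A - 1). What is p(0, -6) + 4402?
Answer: 4402 + I ≈ 4402.0 + 1.0*I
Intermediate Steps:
p(A, H) = √(-1 + A)
p(0, -6) + 4402 = √(-1 + 0) + 4402 = √(-1) + 4402 = I + 4402 = 4402 + I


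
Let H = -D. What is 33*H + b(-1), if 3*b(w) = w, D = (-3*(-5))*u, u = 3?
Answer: -4456/3 ≈ -1485.3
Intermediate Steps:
D = 45 (D = -3*(-5)*3 = 15*3 = 45)
b(w) = w/3
H = -45 (H = -1*45 = -45)
33*H + b(-1) = 33*(-45) + (1/3)*(-1) = -1485 - 1/3 = -4456/3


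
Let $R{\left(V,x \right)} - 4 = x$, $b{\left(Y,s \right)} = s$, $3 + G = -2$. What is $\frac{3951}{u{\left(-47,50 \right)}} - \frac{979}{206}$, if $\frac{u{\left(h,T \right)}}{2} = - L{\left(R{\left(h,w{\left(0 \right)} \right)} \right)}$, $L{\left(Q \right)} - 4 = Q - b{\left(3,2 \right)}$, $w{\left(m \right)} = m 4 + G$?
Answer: $- \frac{203966}{103} \approx -1980.3$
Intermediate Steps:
$G = -5$ ($G = -3 - 2 = -5$)
$w{\left(m \right)} = -5 + 4 m$ ($w{\left(m \right)} = m 4 - 5 = 4 m - 5 = -5 + 4 m$)
$R{\left(V,x \right)} = 4 + x$
$L{\left(Q \right)} = 2 + Q$ ($L{\left(Q \right)} = 4 + \left(Q - 2\right) = 4 + \left(-2 + Q\right) = 2 + Q$)
$u{\left(h,T \right)} = -2$ ($u{\left(h,T \right)} = 2 \left(- (2 + \left(4 + \left(-5 + 4 \cdot 0\right)\right))\right) = 2 \left(- (2 + \left(4 + \left(-5 + 0\right)\right))\right) = 2 \left(- (2 + \left(4 - 5\right))\right) = 2 \left(- (2 - 1)\right) = 2 \left(\left(-1\right) 1\right) = 2 \left(-1\right) = -2$)
$\frac{3951}{u{\left(-47,50 \right)}} - \frac{979}{206} = \frac{3951}{-2} - \frac{979}{206} = 3951 \left(- \frac{1}{2}\right) - \frac{979}{206} = - \frac{3951}{2} - \frac{979}{206} = - \frac{203966}{103}$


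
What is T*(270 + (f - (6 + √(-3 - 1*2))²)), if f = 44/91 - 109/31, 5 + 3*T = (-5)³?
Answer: -2218880/217 + 520*I*√5 ≈ -10225.0 + 1162.8*I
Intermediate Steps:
T = -130/3 (T = -5/3 + (⅓)*(-5)³ = -5/3 + (⅓)*(-125) = -5/3 - 125/3 = -130/3 ≈ -43.333)
f = -8555/2821 (f = 44*(1/91) - 109*1/31 = 44/91 - 109/31 = -8555/2821 ≈ -3.0326)
T*(270 + (f - (6 + √(-3 - 1*2))²)) = -130*(270 + (-8555/2821 - (6 + √(-3 - 1*2))²))/3 = -130*(270 + (-8555/2821 - (6 + √(-3 - 2))²))/3 = -130*(270 + (-8555/2821 - (6 + √(-5))²))/3 = -130*(270 + (-8555/2821 - (6 + I*√5)²))/3 = -130*(753115/2821 - (6 + I*√5)²)/3 = -7531150/651 + 130*(6 + I*√5)²/3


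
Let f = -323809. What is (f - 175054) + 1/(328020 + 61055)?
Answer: -194095121724/389075 ≈ -4.9886e+5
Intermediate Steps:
(f - 175054) + 1/(328020 + 61055) = (-323809 - 175054) + 1/(328020 + 61055) = -498863 + 1/389075 = -194095121724/389075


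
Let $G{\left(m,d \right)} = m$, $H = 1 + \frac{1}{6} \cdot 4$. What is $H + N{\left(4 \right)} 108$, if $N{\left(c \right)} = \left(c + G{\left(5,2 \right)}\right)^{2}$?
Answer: $\frac{26249}{3} \approx 8749.7$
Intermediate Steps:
$H = \frac{5}{3}$ ($H = 1 + \frac{1}{6} \cdot 4 = 1 + \frac{2}{3} = \frac{5}{3} \approx 1.6667$)
$N{\left(c \right)} = \left(5 + c\right)^{2}$ ($N{\left(c \right)} = \left(c + 5\right)^{2} = \left(5 + c\right)^{2}$)
$H + N{\left(4 \right)} 108 = \frac{5}{3} + \left(5 + 4\right)^{2} \cdot 108 = \frac{5}{3} + 9^{2} \cdot 108 = \frac{5}{3} + 81 \cdot 108 = \frac{5}{3} + 8748 = \frac{26249}{3}$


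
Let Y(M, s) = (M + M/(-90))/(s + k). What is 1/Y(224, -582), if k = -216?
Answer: -2565/712 ≈ -3.6025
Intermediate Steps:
Y(M, s) = 89*M/(90*(-216 + s)) (Y(M, s) = (M + M/(-90))/(s - 216) = (M + M*(-1/90))/(-216 + s) = (M - M/90)/(-216 + s) = (89*M/90)/(-216 + s) = 89*M/(90*(-216 + s)))
1/Y(224, -582) = 1/((89/90)*224/(-216 - 582)) = 1/((89/90)*224/(-798)) = 1/((89/90)*224*(-1/798)) = 1/(-712/2565) = -2565/712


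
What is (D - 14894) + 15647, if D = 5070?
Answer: 5823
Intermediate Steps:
(D - 14894) + 15647 = (5070 - 14894) + 15647 = -9824 + 15647 = 5823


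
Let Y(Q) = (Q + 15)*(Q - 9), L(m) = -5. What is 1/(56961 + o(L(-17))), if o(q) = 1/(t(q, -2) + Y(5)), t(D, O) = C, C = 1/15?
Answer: 1199/68296224 ≈ 1.7556e-5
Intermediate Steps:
C = 1/15 ≈ 0.066667
t(D, O) = 1/15
Y(Q) = (-9 + Q)*(15 + Q) (Y(Q) = (15 + Q)*(-9 + Q) = (-9 + Q)*(15 + Q))
o(q) = -15/1199 (o(q) = 1/(1/15 + (-135 + 5² + 6*5)) = 1/(1/15 + (-135 + 25 + 30)) = 1/(1/15 - 80) = 1/(-1199/15) = -15/1199)
1/(56961 + o(L(-17))) = 1/(56961 - 15/1199) = 1/(68296224/1199) = 1199/68296224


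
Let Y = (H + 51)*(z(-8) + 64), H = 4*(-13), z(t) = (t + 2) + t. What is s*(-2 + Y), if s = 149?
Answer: -7748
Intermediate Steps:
z(t) = 2 + 2*t (z(t) = (2 + t) + t = 2 + 2*t)
H = -52
Y = -50 (Y = (-52 + 51)*((2 + 2*(-8)) + 64) = -((2 - 16) + 64) = -(-14 + 64) = -1*50 = -50)
s*(-2 + Y) = 149*(-2 - 50) = 149*(-52) = -7748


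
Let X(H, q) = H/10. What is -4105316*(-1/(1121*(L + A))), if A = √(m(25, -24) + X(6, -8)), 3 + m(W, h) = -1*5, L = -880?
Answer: -18063390400/4340553477 - 4105316*I*√185/4340553477 ≈ -4.1615 - 0.012864*I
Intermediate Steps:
X(H, q) = H/10 (X(H, q) = H*(⅒) = H/10)
m(W, h) = -8 (m(W, h) = -3 - 1*5 = -3 - 5 = -8)
A = I*√185/5 (A = √(-8 + (⅒)*6) = √(-8 + ⅗) = √(-37/5) = I*√185/5 ≈ 2.7203*I)
-4105316*(-1/(1121*(L + A))) = -4105316*(-1/(1121*(-880 + I*√185/5))) = -4105316/(986480 - 1121*I*√185/5)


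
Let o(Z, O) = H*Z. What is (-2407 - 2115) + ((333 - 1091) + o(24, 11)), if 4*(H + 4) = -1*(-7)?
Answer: -5334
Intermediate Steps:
H = -9/4 (H = -4 + (-1*(-7))/4 = -4 + (¼)*7 = -4 + 7/4 = -9/4 ≈ -2.2500)
o(Z, O) = -9*Z/4
(-2407 - 2115) + ((333 - 1091) + o(24, 11)) = (-2407 - 2115) + ((333 - 1091) - 9/4*24) = -4522 + (-758 - 54) = -4522 - 812 = -5334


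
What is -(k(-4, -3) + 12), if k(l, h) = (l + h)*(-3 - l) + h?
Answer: -2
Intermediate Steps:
k(l, h) = h + (-3 - l)*(h + l) (k(l, h) = (h + l)*(-3 - l) + h = (-3 - l)*(h + l) + h = h + (-3 - l)*(h + l))
-(k(-4, -3) + 12) = -((-1*(-4)² - 3*(-4) - 2*(-3) - 1*(-3)*(-4)) + 12) = -((-1*16 + 12 + 6 - 12) + 12) = -((-16 + 12 + 6 - 12) + 12) = -(-10 + 12) = -1*2 = -2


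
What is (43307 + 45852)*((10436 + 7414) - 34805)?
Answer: -1511690845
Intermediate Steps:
(43307 + 45852)*((10436 + 7414) - 34805) = 89159*(17850 - 34805) = 89159*(-16955) = -1511690845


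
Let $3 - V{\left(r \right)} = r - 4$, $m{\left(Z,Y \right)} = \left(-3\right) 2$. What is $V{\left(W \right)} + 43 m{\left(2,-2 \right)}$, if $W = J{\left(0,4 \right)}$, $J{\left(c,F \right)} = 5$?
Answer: $-256$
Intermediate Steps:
$m{\left(Z,Y \right)} = -6$
$W = 5$
$V{\left(r \right)} = 7 - r$ ($V{\left(r \right)} = 3 - \left(r - 4\right) = 3 - \left(-4 + r\right) = 7 - r$)
$V{\left(W \right)} + 43 m{\left(2,-2 \right)} = \left(7 - 5\right) + 43 \left(-6\right) = \left(7 - 5\right) - 258 = 2 - 258 = -256$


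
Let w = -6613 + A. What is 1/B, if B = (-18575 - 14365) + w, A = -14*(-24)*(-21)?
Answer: -1/46609 ≈ -2.1455e-5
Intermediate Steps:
A = -7056 (A = 336*(-21) = -7056)
w = -13669 (w = -6613 - 7056 = -13669)
B = -46609 (B = (-18575 - 14365) - 13669 = -32940 - 13669 = -46609)
1/B = 1/(-46609) = -1/46609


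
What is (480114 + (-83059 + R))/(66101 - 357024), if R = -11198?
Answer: -385857/290923 ≈ -1.3263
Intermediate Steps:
(480114 + (-83059 + R))/(66101 - 357024) = (480114 + (-83059 - 11198))/(66101 - 357024) = (480114 - 94257)/(-290923) = 385857*(-1/290923) = -385857/290923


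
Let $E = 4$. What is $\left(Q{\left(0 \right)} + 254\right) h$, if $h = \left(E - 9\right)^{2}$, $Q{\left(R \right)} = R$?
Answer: $6350$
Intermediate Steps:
$h = 25$ ($h = \left(4 - 9\right)^{2} = \left(-5\right)^{2} = 25$)
$\left(Q{\left(0 \right)} + 254\right) h = \left(0 + 254\right) 25 = 254 \cdot 25 = 6350$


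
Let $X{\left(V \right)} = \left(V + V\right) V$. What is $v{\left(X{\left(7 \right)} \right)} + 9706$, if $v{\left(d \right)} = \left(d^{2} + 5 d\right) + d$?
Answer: $19898$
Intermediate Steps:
$X{\left(V \right)} = 2 V^{2}$ ($X{\left(V \right)} = 2 V V = 2 V^{2}$)
$v{\left(d \right)} = d^{2} + 6 d$
$v{\left(X{\left(7 \right)} \right)} + 9706 = 2 \cdot 7^{2} \left(6 + 2 \cdot 7^{2}\right) + 9706 = 2 \cdot 49 \left(6 + 2 \cdot 49\right) + 9706 = 98 \left(6 + 98\right) + 9706 = 98 \cdot 104 + 9706 = 10192 + 9706 = 19898$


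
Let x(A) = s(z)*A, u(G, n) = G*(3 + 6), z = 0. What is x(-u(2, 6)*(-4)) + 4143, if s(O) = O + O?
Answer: 4143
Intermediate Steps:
s(O) = 2*O
u(G, n) = 9*G (u(G, n) = G*9 = 9*G)
x(A) = 0 (x(A) = (2*0)*A = 0*A = 0)
x(-u(2, 6)*(-4)) + 4143 = 0 + 4143 = 4143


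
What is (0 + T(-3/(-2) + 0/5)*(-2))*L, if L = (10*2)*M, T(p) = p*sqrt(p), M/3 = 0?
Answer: 0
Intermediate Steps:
M = 0 (M = 3*0 = 0)
T(p) = p**(3/2)
L = 0 (L = (10*2)*0 = 20*0 = 0)
(0 + T(-3/(-2) + 0/5)*(-2))*L = (0 + (-3/(-2) + 0/5)**(3/2)*(-2))*0 = (0 + (-3*(-1/2) + 0*(1/5))**(3/2)*(-2))*0 = (0 + (3/2 + 0)**(3/2)*(-2))*0 = (0 + (3/2)**(3/2)*(-2))*0 = (0 + (3*sqrt(6)/4)*(-2))*0 = (0 - 3*sqrt(6)/2)*0 = -3*sqrt(6)/2*0 = 0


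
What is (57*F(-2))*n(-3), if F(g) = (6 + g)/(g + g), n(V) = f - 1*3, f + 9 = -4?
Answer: 912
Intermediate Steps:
f = -13 (f = -9 - 4 = -13)
n(V) = -16 (n(V) = -13 - 1*3 = -13 - 3 = -16)
F(g) = (6 + g)/(2*g) (F(g) = (6 + g)/((2*g)) = (6 + g)*(1/(2*g)) = (6 + g)/(2*g))
(57*F(-2))*n(-3) = (57*((½)*(6 - 2)/(-2)))*(-16) = (57*((½)*(-½)*4))*(-16) = (57*(-1))*(-16) = -57*(-16) = 912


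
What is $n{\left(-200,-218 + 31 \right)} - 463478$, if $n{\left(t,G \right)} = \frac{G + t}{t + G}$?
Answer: $-463477$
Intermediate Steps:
$n{\left(t,G \right)} = 1$ ($n{\left(t,G \right)} = \frac{G + t}{G + t} = 1$)
$n{\left(-200,-218 + 31 \right)} - 463478 = 1 - 463478 = -463477$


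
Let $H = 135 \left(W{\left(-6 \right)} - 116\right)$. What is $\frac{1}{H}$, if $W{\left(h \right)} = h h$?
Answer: $- \frac{1}{10800} \approx -9.2593 \cdot 10^{-5}$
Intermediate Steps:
$W{\left(h \right)} = h^{2}$
$H = -10800$ ($H = 135 \left(\left(-6\right)^{2} - 116\right) = 135 \left(36 - 116\right) = 135 \left(-80\right) = -10800$)
$\frac{1}{H} = \frac{1}{-10800} = - \frac{1}{10800}$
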